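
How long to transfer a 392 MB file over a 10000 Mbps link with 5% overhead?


Effective throughput = 10000 * (1 - 5/100) = 9500 Mbps
File size in Mb = 392 * 8 = 3136 Mb
Time = 3136 / 9500
Time = 0.3301 seconds


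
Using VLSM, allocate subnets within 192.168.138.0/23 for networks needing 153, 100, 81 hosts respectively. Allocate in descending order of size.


153 hosts -> /24 (254 usable): 192.168.138.0/24
100 hosts -> /25 (126 usable): 192.168.139.0/25
81 hosts -> /25 (126 usable): 192.168.139.128/25
Allocation: 192.168.138.0/24 (153 hosts, 254 usable); 192.168.139.0/25 (100 hosts, 126 usable); 192.168.139.128/25 (81 hosts, 126 usable)


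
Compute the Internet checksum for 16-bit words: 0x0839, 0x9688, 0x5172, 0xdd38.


Sum all words (with carry folding):
+ 0x0839 = 0x0839
+ 0x9688 = 0x9ec1
+ 0x5172 = 0xf033
+ 0xdd38 = 0xcd6c
One's complement: ~0xcd6c
Checksum = 0x3293


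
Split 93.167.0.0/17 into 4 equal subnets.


New prefix = 17 + 2 = 19
Each subnet has 8192 addresses
  93.167.0.0/19
  93.167.32.0/19
  93.167.64.0/19
  93.167.96.0/19
Subnets: 93.167.0.0/19, 93.167.32.0/19, 93.167.64.0/19, 93.167.96.0/19


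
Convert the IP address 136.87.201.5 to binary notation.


136 = 10001000
87 = 01010111
201 = 11001001
5 = 00000101
Binary: 10001000.01010111.11001001.00000101


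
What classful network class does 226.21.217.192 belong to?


First octet: 226
Binary: 11100010
1110xxxx -> Class D (224-239)
Class D (multicast), default mask N/A


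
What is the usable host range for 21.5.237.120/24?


Network: 21.5.237.0
Broadcast: 21.5.237.255
First usable = network + 1
Last usable = broadcast - 1
Range: 21.5.237.1 to 21.5.237.254


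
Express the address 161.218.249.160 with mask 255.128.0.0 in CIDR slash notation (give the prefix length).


Binary: 11111111.10000000.00000000.00000000
Count leading 1s
Prefix: /9


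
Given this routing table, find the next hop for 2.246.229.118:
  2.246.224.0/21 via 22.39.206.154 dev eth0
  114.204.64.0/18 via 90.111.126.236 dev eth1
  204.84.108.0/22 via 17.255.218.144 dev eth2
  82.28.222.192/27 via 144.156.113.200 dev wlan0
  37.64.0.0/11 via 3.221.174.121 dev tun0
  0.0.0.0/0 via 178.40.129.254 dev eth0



Longest prefix match for 2.246.229.118:
  /21 2.246.224.0: MATCH
  /18 114.204.64.0: no
  /22 204.84.108.0: no
  /27 82.28.222.192: no
  /11 37.64.0.0: no
  /0 0.0.0.0: MATCH
Selected: next-hop 22.39.206.154 via eth0 (matched /21)


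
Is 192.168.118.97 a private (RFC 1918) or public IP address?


RFC 1918 private ranges:
  10.0.0.0/8 (10.0.0.0 - 10.255.255.255)
  172.16.0.0/12 (172.16.0.0 - 172.31.255.255)
  192.168.0.0/16 (192.168.0.0 - 192.168.255.255)
Private (in 192.168.0.0/16)


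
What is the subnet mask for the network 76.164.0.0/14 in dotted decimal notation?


/14 means 14 network bits, 18 host bits
Binary: 11111111111111000000000000000000
Mask: 255.252.0.0


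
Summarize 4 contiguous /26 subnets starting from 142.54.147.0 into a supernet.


Original prefix: /26
Number of subnets: 4 = 2^2
New prefix = 26 - 2 = 24
Supernet: 142.54.147.0/24


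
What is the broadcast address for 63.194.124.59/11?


Network: 63.192.0.0/11
Host bits = 21
Set all host bits to 1:
Broadcast: 63.223.255.255


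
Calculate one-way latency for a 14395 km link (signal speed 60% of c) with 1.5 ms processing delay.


Speed = 0.6 * 3e5 km/s = 180000 km/s
Propagation delay = 14395 / 180000 = 0.08 s = 79.9722 ms
Processing delay = 1.5 ms
Total one-way latency = 81.4722 ms


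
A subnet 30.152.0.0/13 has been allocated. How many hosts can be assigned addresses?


Host bits = 32 - 13 = 19
Total addresses = 2^19 = 524288
Usable = total - 2 (network and broadcast)
Usable hosts: 524286


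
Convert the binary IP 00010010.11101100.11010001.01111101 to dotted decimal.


00010010 = 18
11101100 = 236
11010001 = 209
01111101 = 125
IP: 18.236.209.125


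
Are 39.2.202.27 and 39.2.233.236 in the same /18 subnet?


Mask: 255.255.192.0
39.2.202.27 AND mask = 39.2.192.0
39.2.233.236 AND mask = 39.2.192.0
Yes, same subnet (39.2.192.0)


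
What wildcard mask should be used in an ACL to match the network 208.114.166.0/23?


Subnet mask: 255.255.254.0
Wildcard = 255.255.255.255 - subnet mask
255 - 255 = 0
255 - 255 = 0
255 - 254 = 1
255 - 0 = 255
Wildcard: 0.0.1.255


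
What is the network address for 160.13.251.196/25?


IP:   10100000.00001101.11111011.11000100
Mask: 11111111.11111111.11111111.10000000
AND operation:
Net:  10100000.00001101.11111011.10000000
Network: 160.13.251.128/25


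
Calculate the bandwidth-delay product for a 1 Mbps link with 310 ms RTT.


BDP = bandwidth * RTT
= 1 Mbps * 310 ms
= 1 * 1e6 * 310 / 1000 bits
= 310000 bits
= 38750 bytes
= 37.8418 KB
BDP = 310000 bits (38750 bytes)


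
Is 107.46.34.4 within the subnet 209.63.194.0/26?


Subnet network: 209.63.194.0
Test IP AND mask: 107.46.34.0
No, 107.46.34.4 is not in 209.63.194.0/26


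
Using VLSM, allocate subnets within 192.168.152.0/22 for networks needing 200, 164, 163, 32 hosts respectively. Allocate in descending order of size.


200 hosts -> /24 (254 usable): 192.168.152.0/24
164 hosts -> /24 (254 usable): 192.168.153.0/24
163 hosts -> /24 (254 usable): 192.168.154.0/24
32 hosts -> /26 (62 usable): 192.168.155.0/26
Allocation: 192.168.152.0/24 (200 hosts, 254 usable); 192.168.153.0/24 (164 hosts, 254 usable); 192.168.154.0/24 (163 hosts, 254 usable); 192.168.155.0/26 (32 hosts, 62 usable)


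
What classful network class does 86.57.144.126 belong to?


First octet: 86
Binary: 01010110
0xxxxxxx -> Class A (1-126)
Class A, default mask 255.0.0.0 (/8)


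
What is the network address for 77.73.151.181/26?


IP:   01001101.01001001.10010111.10110101
Mask: 11111111.11111111.11111111.11000000
AND operation:
Net:  01001101.01001001.10010111.10000000
Network: 77.73.151.128/26


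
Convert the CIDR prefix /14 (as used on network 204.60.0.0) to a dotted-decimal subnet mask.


/14 means 14 network bits, 18 host bits
Binary: 11111111111111000000000000000000
Mask: 255.252.0.0


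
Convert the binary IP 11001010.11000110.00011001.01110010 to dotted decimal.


11001010 = 202
11000110 = 198
00011001 = 25
01110010 = 114
IP: 202.198.25.114


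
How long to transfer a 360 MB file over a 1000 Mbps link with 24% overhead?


Effective throughput = 1000 * (1 - 24/100) = 760 Mbps
File size in Mb = 360 * 8 = 2880 Mb
Time = 2880 / 760
Time = 3.7895 seconds


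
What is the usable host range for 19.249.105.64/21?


Network: 19.249.104.0
Broadcast: 19.249.111.255
First usable = network + 1
Last usable = broadcast - 1
Range: 19.249.104.1 to 19.249.111.254


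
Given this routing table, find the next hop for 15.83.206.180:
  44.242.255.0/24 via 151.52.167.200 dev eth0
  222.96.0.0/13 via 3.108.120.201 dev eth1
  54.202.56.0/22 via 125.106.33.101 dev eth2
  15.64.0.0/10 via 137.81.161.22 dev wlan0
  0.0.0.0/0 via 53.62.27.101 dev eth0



Longest prefix match for 15.83.206.180:
  /24 44.242.255.0: no
  /13 222.96.0.0: no
  /22 54.202.56.0: no
  /10 15.64.0.0: MATCH
  /0 0.0.0.0: MATCH
Selected: next-hop 137.81.161.22 via wlan0 (matched /10)


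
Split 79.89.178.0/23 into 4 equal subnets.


New prefix = 23 + 2 = 25
Each subnet has 128 addresses
  79.89.178.0/25
  79.89.178.128/25
  79.89.179.0/25
  79.89.179.128/25
Subnets: 79.89.178.0/25, 79.89.178.128/25, 79.89.179.0/25, 79.89.179.128/25


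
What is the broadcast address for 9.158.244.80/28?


Network: 9.158.244.80/28
Host bits = 4
Set all host bits to 1:
Broadcast: 9.158.244.95


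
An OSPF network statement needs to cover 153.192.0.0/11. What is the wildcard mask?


Subnet mask: 255.224.0.0
Wildcard = 255.255.255.255 - subnet mask
255 - 255 = 0
255 - 224 = 31
255 - 0 = 255
255 - 0 = 255
Wildcard: 0.31.255.255


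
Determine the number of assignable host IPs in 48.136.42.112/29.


Host bits = 32 - 29 = 3
Total addresses = 2^3 = 8
Usable = total - 2 (network and broadcast)
Usable hosts: 6


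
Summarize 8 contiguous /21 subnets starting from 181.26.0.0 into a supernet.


Original prefix: /21
Number of subnets: 8 = 2^3
New prefix = 21 - 3 = 18
Supernet: 181.26.0.0/18


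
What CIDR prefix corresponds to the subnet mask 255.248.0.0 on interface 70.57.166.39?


Binary: 11111111.11111000.00000000.00000000
Count leading 1s
Prefix: /13


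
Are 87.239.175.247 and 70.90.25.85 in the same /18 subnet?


Mask: 255.255.192.0
87.239.175.247 AND mask = 87.239.128.0
70.90.25.85 AND mask = 70.90.0.0
No, different subnets (87.239.128.0 vs 70.90.0.0)


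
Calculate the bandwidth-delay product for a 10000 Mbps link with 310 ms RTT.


BDP = bandwidth * RTT
= 10000 Mbps * 310 ms
= 10000 * 1e6 * 310 / 1000 bits
= 3100000000 bits
= 387500000 bytes
= 378417.9688 KB
BDP = 3100000000 bits (387500000 bytes)


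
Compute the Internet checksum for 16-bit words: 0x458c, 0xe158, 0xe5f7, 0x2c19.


Sum all words (with carry folding):
+ 0x458c = 0x458c
+ 0xe158 = 0x26e5
+ 0xe5f7 = 0x0cdd
+ 0x2c19 = 0x38f6
One's complement: ~0x38f6
Checksum = 0xc709


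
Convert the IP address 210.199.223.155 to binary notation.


210 = 11010010
199 = 11000111
223 = 11011111
155 = 10011011
Binary: 11010010.11000111.11011111.10011011


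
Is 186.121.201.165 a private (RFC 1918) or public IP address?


RFC 1918 private ranges:
  10.0.0.0/8 (10.0.0.0 - 10.255.255.255)
  172.16.0.0/12 (172.16.0.0 - 172.31.255.255)
  192.168.0.0/16 (192.168.0.0 - 192.168.255.255)
Public (not in any RFC 1918 range)


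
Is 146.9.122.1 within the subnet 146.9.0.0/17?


Subnet network: 146.9.0.0
Test IP AND mask: 146.9.0.0
Yes, 146.9.122.1 is in 146.9.0.0/17


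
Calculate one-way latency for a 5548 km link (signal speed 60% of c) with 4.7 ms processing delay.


Speed = 0.6 * 3e5 km/s = 180000 km/s
Propagation delay = 5548 / 180000 = 0.0308 s = 30.8222 ms
Processing delay = 4.7 ms
Total one-way latency = 35.5222 ms


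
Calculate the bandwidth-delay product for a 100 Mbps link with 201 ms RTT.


BDP = bandwidth * RTT
= 100 Mbps * 201 ms
= 100 * 1e6 * 201 / 1000 bits
= 20100000 bits
= 2512500 bytes
= 2453.6133 KB
BDP = 20100000 bits (2512500 bytes)


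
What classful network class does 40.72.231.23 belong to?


First octet: 40
Binary: 00101000
0xxxxxxx -> Class A (1-126)
Class A, default mask 255.0.0.0 (/8)


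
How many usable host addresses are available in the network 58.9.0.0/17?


Host bits = 32 - 17 = 15
Total addresses = 2^15 = 32768
Usable = total - 2 (network and broadcast)
Usable hosts: 32766


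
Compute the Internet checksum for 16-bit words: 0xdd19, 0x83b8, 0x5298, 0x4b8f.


Sum all words (with carry folding):
+ 0xdd19 = 0xdd19
+ 0x83b8 = 0x60d2
+ 0x5298 = 0xb36a
+ 0x4b8f = 0xfef9
One's complement: ~0xfef9
Checksum = 0x0106


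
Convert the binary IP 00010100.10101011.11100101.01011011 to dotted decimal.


00010100 = 20
10101011 = 171
11100101 = 229
01011011 = 91
IP: 20.171.229.91


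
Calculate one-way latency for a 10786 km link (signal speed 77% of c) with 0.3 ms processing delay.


Speed = 0.77 * 3e5 km/s = 231000 km/s
Propagation delay = 10786 / 231000 = 0.0467 s = 46.6926 ms
Processing delay = 0.3 ms
Total one-way latency = 46.9926 ms


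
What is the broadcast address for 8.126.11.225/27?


Network: 8.126.11.224/27
Host bits = 5
Set all host bits to 1:
Broadcast: 8.126.11.255


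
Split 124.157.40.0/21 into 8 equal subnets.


New prefix = 21 + 3 = 24
Each subnet has 256 addresses
  124.157.40.0/24
  124.157.41.0/24
  124.157.42.0/24
  124.157.43.0/24
  124.157.44.0/24
  124.157.45.0/24
  124.157.46.0/24
  124.157.47.0/24
Subnets: 124.157.40.0/24, 124.157.41.0/24, 124.157.42.0/24, 124.157.43.0/24, 124.157.44.0/24, 124.157.45.0/24, 124.157.46.0/24, 124.157.47.0/24


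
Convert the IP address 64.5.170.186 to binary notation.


64 = 01000000
5 = 00000101
170 = 10101010
186 = 10111010
Binary: 01000000.00000101.10101010.10111010


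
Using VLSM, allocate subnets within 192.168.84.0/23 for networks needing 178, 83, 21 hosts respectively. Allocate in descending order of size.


178 hosts -> /24 (254 usable): 192.168.84.0/24
83 hosts -> /25 (126 usable): 192.168.85.0/25
21 hosts -> /27 (30 usable): 192.168.85.128/27
Allocation: 192.168.84.0/24 (178 hosts, 254 usable); 192.168.85.0/25 (83 hosts, 126 usable); 192.168.85.128/27 (21 hosts, 30 usable)


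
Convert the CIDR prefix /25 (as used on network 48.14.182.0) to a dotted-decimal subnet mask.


/25 means 25 network bits, 7 host bits
Binary: 11111111111111111111111110000000
Mask: 255.255.255.128


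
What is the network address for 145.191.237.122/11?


IP:   10010001.10111111.11101101.01111010
Mask: 11111111.11100000.00000000.00000000
AND operation:
Net:  10010001.10100000.00000000.00000000
Network: 145.160.0.0/11


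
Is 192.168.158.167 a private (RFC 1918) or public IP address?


RFC 1918 private ranges:
  10.0.0.0/8 (10.0.0.0 - 10.255.255.255)
  172.16.0.0/12 (172.16.0.0 - 172.31.255.255)
  192.168.0.0/16 (192.168.0.0 - 192.168.255.255)
Private (in 192.168.0.0/16)


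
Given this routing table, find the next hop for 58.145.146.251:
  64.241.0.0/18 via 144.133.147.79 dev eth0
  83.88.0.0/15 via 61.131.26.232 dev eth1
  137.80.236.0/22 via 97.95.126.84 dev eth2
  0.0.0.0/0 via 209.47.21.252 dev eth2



Longest prefix match for 58.145.146.251:
  /18 64.241.0.0: no
  /15 83.88.0.0: no
  /22 137.80.236.0: no
  /0 0.0.0.0: MATCH
Selected: next-hop 209.47.21.252 via eth2 (matched /0)


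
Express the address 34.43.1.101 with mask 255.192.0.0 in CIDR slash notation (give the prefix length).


Binary: 11111111.11000000.00000000.00000000
Count leading 1s
Prefix: /10


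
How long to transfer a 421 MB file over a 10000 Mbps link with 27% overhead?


Effective throughput = 10000 * (1 - 27/100) = 7300 Mbps
File size in Mb = 421 * 8 = 3368 Mb
Time = 3368 / 7300
Time = 0.4614 seconds


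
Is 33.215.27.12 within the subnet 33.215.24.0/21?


Subnet network: 33.215.24.0
Test IP AND mask: 33.215.24.0
Yes, 33.215.27.12 is in 33.215.24.0/21


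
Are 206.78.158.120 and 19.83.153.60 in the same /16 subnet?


Mask: 255.255.0.0
206.78.158.120 AND mask = 206.78.0.0
19.83.153.60 AND mask = 19.83.0.0
No, different subnets (206.78.0.0 vs 19.83.0.0)


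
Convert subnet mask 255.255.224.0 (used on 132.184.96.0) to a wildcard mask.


Subnet mask: 255.255.224.0
Wildcard = 255.255.255.255 - subnet mask
255 - 255 = 0
255 - 255 = 0
255 - 224 = 31
255 - 0 = 255
Wildcard: 0.0.31.255


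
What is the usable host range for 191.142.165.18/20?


Network: 191.142.160.0
Broadcast: 191.142.175.255
First usable = network + 1
Last usable = broadcast - 1
Range: 191.142.160.1 to 191.142.175.254


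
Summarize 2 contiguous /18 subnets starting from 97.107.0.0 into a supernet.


Original prefix: /18
Number of subnets: 2 = 2^1
New prefix = 18 - 1 = 17
Supernet: 97.107.0.0/17


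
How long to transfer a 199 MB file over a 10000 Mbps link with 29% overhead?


Effective throughput = 10000 * (1 - 29/100) = 7100 Mbps
File size in Mb = 199 * 8 = 1592 Mb
Time = 1592 / 7100
Time = 0.2242 seconds


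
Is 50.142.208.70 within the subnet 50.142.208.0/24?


Subnet network: 50.142.208.0
Test IP AND mask: 50.142.208.0
Yes, 50.142.208.70 is in 50.142.208.0/24


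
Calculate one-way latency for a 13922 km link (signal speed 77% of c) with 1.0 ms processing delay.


Speed = 0.77 * 3e5 km/s = 231000 km/s
Propagation delay = 13922 / 231000 = 0.0603 s = 60.2684 ms
Processing delay = 1.0 ms
Total one-way latency = 61.2684 ms


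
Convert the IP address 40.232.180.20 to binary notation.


40 = 00101000
232 = 11101000
180 = 10110100
20 = 00010100
Binary: 00101000.11101000.10110100.00010100


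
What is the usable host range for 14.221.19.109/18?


Network: 14.221.0.0
Broadcast: 14.221.63.255
First usable = network + 1
Last usable = broadcast - 1
Range: 14.221.0.1 to 14.221.63.254


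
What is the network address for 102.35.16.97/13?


IP:   01100110.00100011.00010000.01100001
Mask: 11111111.11111000.00000000.00000000
AND operation:
Net:  01100110.00100000.00000000.00000000
Network: 102.32.0.0/13


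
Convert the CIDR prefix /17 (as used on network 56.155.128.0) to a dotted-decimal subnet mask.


/17 means 17 network bits, 15 host bits
Binary: 11111111111111111000000000000000
Mask: 255.255.128.0


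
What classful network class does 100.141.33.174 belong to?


First octet: 100
Binary: 01100100
0xxxxxxx -> Class A (1-126)
Class A, default mask 255.0.0.0 (/8)


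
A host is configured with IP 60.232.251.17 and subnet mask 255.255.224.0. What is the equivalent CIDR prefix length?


Binary: 11111111.11111111.11100000.00000000
Count leading 1s
Prefix: /19


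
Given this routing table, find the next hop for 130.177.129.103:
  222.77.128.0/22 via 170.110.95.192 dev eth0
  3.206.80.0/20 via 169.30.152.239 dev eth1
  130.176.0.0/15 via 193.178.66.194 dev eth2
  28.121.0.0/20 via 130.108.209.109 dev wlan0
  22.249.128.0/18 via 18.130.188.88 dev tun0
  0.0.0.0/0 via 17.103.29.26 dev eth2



Longest prefix match for 130.177.129.103:
  /22 222.77.128.0: no
  /20 3.206.80.0: no
  /15 130.176.0.0: MATCH
  /20 28.121.0.0: no
  /18 22.249.128.0: no
  /0 0.0.0.0: MATCH
Selected: next-hop 193.178.66.194 via eth2 (matched /15)


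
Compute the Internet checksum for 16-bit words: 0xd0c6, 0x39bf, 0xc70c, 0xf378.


Sum all words (with carry folding):
+ 0xd0c6 = 0xd0c6
+ 0x39bf = 0x0a86
+ 0xc70c = 0xd192
+ 0xf378 = 0xc50b
One's complement: ~0xc50b
Checksum = 0x3af4


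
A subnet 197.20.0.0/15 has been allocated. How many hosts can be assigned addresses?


Host bits = 32 - 15 = 17
Total addresses = 2^17 = 131072
Usable = total - 2 (network and broadcast)
Usable hosts: 131070


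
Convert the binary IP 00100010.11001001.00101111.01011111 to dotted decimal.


00100010 = 34
11001001 = 201
00101111 = 47
01011111 = 95
IP: 34.201.47.95


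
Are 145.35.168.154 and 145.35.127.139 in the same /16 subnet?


Mask: 255.255.0.0
145.35.168.154 AND mask = 145.35.0.0
145.35.127.139 AND mask = 145.35.0.0
Yes, same subnet (145.35.0.0)


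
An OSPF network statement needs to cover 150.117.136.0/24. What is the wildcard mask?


Subnet mask: 255.255.255.0
Wildcard = 255.255.255.255 - subnet mask
255 - 255 = 0
255 - 255 = 0
255 - 255 = 0
255 - 0 = 255
Wildcard: 0.0.0.255


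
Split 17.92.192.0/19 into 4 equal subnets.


New prefix = 19 + 2 = 21
Each subnet has 2048 addresses
  17.92.192.0/21
  17.92.200.0/21
  17.92.208.0/21
  17.92.216.0/21
Subnets: 17.92.192.0/21, 17.92.200.0/21, 17.92.208.0/21, 17.92.216.0/21


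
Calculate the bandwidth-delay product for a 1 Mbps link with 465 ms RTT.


BDP = bandwidth * RTT
= 1 Mbps * 465 ms
= 1 * 1e6 * 465 / 1000 bits
= 465000 bits
= 58125 bytes
= 56.7627 KB
BDP = 465000 bits (58125 bytes)


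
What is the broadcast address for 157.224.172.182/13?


Network: 157.224.0.0/13
Host bits = 19
Set all host bits to 1:
Broadcast: 157.231.255.255


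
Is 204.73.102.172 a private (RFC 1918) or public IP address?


RFC 1918 private ranges:
  10.0.0.0/8 (10.0.0.0 - 10.255.255.255)
  172.16.0.0/12 (172.16.0.0 - 172.31.255.255)
  192.168.0.0/16 (192.168.0.0 - 192.168.255.255)
Public (not in any RFC 1918 range)


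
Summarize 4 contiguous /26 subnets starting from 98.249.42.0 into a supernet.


Original prefix: /26
Number of subnets: 4 = 2^2
New prefix = 26 - 2 = 24
Supernet: 98.249.42.0/24


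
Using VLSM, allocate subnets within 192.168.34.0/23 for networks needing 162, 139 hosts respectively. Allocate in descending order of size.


162 hosts -> /24 (254 usable): 192.168.34.0/24
139 hosts -> /24 (254 usable): 192.168.35.0/24
Allocation: 192.168.34.0/24 (162 hosts, 254 usable); 192.168.35.0/24 (139 hosts, 254 usable)


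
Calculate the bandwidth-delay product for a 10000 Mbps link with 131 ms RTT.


BDP = bandwidth * RTT
= 10000 Mbps * 131 ms
= 10000 * 1e6 * 131 / 1000 bits
= 1310000000 bits
= 163750000 bytes
= 159912.1094 KB
BDP = 1310000000 bits (163750000 bytes)


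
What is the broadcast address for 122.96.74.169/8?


Network: 122.0.0.0/8
Host bits = 24
Set all host bits to 1:
Broadcast: 122.255.255.255


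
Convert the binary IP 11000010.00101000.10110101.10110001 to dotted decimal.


11000010 = 194
00101000 = 40
10110101 = 181
10110001 = 177
IP: 194.40.181.177


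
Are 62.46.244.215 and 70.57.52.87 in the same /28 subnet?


Mask: 255.255.255.240
62.46.244.215 AND mask = 62.46.244.208
70.57.52.87 AND mask = 70.57.52.80
No, different subnets (62.46.244.208 vs 70.57.52.80)


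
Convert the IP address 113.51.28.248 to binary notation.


113 = 01110001
51 = 00110011
28 = 00011100
248 = 11111000
Binary: 01110001.00110011.00011100.11111000


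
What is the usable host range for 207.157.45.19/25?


Network: 207.157.45.0
Broadcast: 207.157.45.127
First usable = network + 1
Last usable = broadcast - 1
Range: 207.157.45.1 to 207.157.45.126


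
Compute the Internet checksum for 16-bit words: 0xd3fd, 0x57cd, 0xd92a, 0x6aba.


Sum all words (with carry folding):
+ 0xd3fd = 0xd3fd
+ 0x57cd = 0x2bcb
+ 0xd92a = 0x04f6
+ 0x6aba = 0x6fb0
One's complement: ~0x6fb0
Checksum = 0x904f


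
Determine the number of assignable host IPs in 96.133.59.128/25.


Host bits = 32 - 25 = 7
Total addresses = 2^7 = 128
Usable = total - 2 (network and broadcast)
Usable hosts: 126


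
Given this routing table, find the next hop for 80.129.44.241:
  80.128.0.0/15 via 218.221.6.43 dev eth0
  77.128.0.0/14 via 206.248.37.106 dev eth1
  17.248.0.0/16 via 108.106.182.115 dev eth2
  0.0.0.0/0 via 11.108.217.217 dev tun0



Longest prefix match for 80.129.44.241:
  /15 80.128.0.0: MATCH
  /14 77.128.0.0: no
  /16 17.248.0.0: no
  /0 0.0.0.0: MATCH
Selected: next-hop 218.221.6.43 via eth0 (matched /15)


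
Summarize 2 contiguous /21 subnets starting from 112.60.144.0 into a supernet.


Original prefix: /21
Number of subnets: 2 = 2^1
New prefix = 21 - 1 = 20
Supernet: 112.60.144.0/20


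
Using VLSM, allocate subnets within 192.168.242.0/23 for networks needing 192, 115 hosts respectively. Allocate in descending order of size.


192 hosts -> /24 (254 usable): 192.168.242.0/24
115 hosts -> /25 (126 usable): 192.168.243.0/25
Allocation: 192.168.242.0/24 (192 hosts, 254 usable); 192.168.243.0/25 (115 hosts, 126 usable)


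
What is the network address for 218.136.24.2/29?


IP:   11011010.10001000.00011000.00000010
Mask: 11111111.11111111.11111111.11111000
AND operation:
Net:  11011010.10001000.00011000.00000000
Network: 218.136.24.0/29


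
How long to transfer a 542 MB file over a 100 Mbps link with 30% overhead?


Effective throughput = 100 * (1 - 30/100) = 70 Mbps
File size in Mb = 542 * 8 = 4336 Mb
Time = 4336 / 70
Time = 61.9429 seconds


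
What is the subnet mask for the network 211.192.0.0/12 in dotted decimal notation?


/12 means 12 network bits, 20 host bits
Binary: 11111111111100000000000000000000
Mask: 255.240.0.0


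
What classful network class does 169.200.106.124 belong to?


First octet: 169
Binary: 10101001
10xxxxxx -> Class B (128-191)
Class B, default mask 255.255.0.0 (/16)


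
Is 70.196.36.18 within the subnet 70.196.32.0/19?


Subnet network: 70.196.32.0
Test IP AND mask: 70.196.32.0
Yes, 70.196.36.18 is in 70.196.32.0/19


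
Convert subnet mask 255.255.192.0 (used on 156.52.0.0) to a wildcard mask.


Subnet mask: 255.255.192.0
Wildcard = 255.255.255.255 - subnet mask
255 - 255 = 0
255 - 255 = 0
255 - 192 = 63
255 - 0 = 255
Wildcard: 0.0.63.255


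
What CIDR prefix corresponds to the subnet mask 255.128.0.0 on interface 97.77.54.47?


Binary: 11111111.10000000.00000000.00000000
Count leading 1s
Prefix: /9


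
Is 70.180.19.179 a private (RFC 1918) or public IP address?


RFC 1918 private ranges:
  10.0.0.0/8 (10.0.0.0 - 10.255.255.255)
  172.16.0.0/12 (172.16.0.0 - 172.31.255.255)
  192.168.0.0/16 (192.168.0.0 - 192.168.255.255)
Public (not in any RFC 1918 range)


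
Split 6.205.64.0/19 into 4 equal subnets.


New prefix = 19 + 2 = 21
Each subnet has 2048 addresses
  6.205.64.0/21
  6.205.72.0/21
  6.205.80.0/21
  6.205.88.0/21
Subnets: 6.205.64.0/21, 6.205.72.0/21, 6.205.80.0/21, 6.205.88.0/21


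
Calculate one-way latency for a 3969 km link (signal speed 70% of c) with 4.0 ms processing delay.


Speed = 0.7 * 3e5 km/s = 210000 km/s
Propagation delay = 3969 / 210000 = 0.0189 s = 18.9 ms
Processing delay = 4.0 ms
Total one-way latency = 22.9 ms


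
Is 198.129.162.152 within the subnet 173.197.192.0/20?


Subnet network: 173.197.192.0
Test IP AND mask: 198.129.160.0
No, 198.129.162.152 is not in 173.197.192.0/20


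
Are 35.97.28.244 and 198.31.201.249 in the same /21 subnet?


Mask: 255.255.248.0
35.97.28.244 AND mask = 35.97.24.0
198.31.201.249 AND mask = 198.31.200.0
No, different subnets (35.97.24.0 vs 198.31.200.0)


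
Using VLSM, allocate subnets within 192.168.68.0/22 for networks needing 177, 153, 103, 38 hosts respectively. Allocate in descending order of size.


177 hosts -> /24 (254 usable): 192.168.68.0/24
153 hosts -> /24 (254 usable): 192.168.69.0/24
103 hosts -> /25 (126 usable): 192.168.70.0/25
38 hosts -> /26 (62 usable): 192.168.70.128/26
Allocation: 192.168.68.0/24 (177 hosts, 254 usable); 192.168.69.0/24 (153 hosts, 254 usable); 192.168.70.0/25 (103 hosts, 126 usable); 192.168.70.128/26 (38 hosts, 62 usable)


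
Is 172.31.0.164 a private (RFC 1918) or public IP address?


RFC 1918 private ranges:
  10.0.0.0/8 (10.0.0.0 - 10.255.255.255)
  172.16.0.0/12 (172.16.0.0 - 172.31.255.255)
  192.168.0.0/16 (192.168.0.0 - 192.168.255.255)
Private (in 172.16.0.0/12)


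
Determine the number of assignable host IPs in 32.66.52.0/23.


Host bits = 32 - 23 = 9
Total addresses = 2^9 = 512
Usable = total - 2 (network and broadcast)
Usable hosts: 510


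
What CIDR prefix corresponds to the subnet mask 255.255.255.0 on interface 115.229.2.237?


Binary: 11111111.11111111.11111111.00000000
Count leading 1s
Prefix: /24


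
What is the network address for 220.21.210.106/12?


IP:   11011100.00010101.11010010.01101010
Mask: 11111111.11110000.00000000.00000000
AND operation:
Net:  11011100.00010000.00000000.00000000
Network: 220.16.0.0/12


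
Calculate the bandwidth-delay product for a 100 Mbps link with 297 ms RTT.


BDP = bandwidth * RTT
= 100 Mbps * 297 ms
= 100 * 1e6 * 297 / 1000 bits
= 29700000 bits
= 3712500 bytes
= 3625.4883 KB
BDP = 29700000 bits (3712500 bytes)


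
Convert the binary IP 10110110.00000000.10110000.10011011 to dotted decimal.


10110110 = 182
00000000 = 0
10110000 = 176
10011011 = 155
IP: 182.0.176.155


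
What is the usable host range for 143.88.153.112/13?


Network: 143.88.0.0
Broadcast: 143.95.255.255
First usable = network + 1
Last usable = broadcast - 1
Range: 143.88.0.1 to 143.95.255.254


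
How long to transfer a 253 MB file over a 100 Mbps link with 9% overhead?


Effective throughput = 100 * (1 - 9/100) = 91 Mbps
File size in Mb = 253 * 8 = 2024 Mb
Time = 2024 / 91
Time = 22.2418 seconds


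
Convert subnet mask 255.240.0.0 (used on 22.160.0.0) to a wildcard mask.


Subnet mask: 255.240.0.0
Wildcard = 255.255.255.255 - subnet mask
255 - 255 = 0
255 - 240 = 15
255 - 0 = 255
255 - 0 = 255
Wildcard: 0.15.255.255


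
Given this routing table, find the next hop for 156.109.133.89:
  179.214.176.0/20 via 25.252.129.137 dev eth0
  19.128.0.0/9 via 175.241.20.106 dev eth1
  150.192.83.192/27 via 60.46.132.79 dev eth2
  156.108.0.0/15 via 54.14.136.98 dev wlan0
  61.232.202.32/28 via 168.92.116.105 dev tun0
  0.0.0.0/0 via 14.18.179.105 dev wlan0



Longest prefix match for 156.109.133.89:
  /20 179.214.176.0: no
  /9 19.128.0.0: no
  /27 150.192.83.192: no
  /15 156.108.0.0: MATCH
  /28 61.232.202.32: no
  /0 0.0.0.0: MATCH
Selected: next-hop 54.14.136.98 via wlan0 (matched /15)


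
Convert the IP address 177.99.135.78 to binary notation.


177 = 10110001
99 = 01100011
135 = 10000111
78 = 01001110
Binary: 10110001.01100011.10000111.01001110


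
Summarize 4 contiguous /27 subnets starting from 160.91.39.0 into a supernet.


Original prefix: /27
Number of subnets: 4 = 2^2
New prefix = 27 - 2 = 25
Supernet: 160.91.39.0/25


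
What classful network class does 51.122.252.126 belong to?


First octet: 51
Binary: 00110011
0xxxxxxx -> Class A (1-126)
Class A, default mask 255.0.0.0 (/8)


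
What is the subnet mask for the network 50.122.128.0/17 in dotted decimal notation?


/17 means 17 network bits, 15 host bits
Binary: 11111111111111111000000000000000
Mask: 255.255.128.0


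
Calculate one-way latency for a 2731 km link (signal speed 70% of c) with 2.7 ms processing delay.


Speed = 0.7 * 3e5 km/s = 210000 km/s
Propagation delay = 2731 / 210000 = 0.013 s = 13.0048 ms
Processing delay = 2.7 ms
Total one-way latency = 15.7048 ms


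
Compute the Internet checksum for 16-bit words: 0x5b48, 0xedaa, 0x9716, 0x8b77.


Sum all words (with carry folding):
+ 0x5b48 = 0x5b48
+ 0xedaa = 0x48f3
+ 0x9716 = 0xe009
+ 0x8b77 = 0x6b81
One's complement: ~0x6b81
Checksum = 0x947e


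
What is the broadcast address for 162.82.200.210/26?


Network: 162.82.200.192/26
Host bits = 6
Set all host bits to 1:
Broadcast: 162.82.200.255


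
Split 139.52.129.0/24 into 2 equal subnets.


New prefix = 24 + 1 = 25
Each subnet has 128 addresses
  139.52.129.0/25
  139.52.129.128/25
Subnets: 139.52.129.0/25, 139.52.129.128/25


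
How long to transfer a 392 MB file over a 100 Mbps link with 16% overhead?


Effective throughput = 100 * (1 - 16/100) = 84 Mbps
File size in Mb = 392 * 8 = 3136 Mb
Time = 3136 / 84
Time = 37.3333 seconds


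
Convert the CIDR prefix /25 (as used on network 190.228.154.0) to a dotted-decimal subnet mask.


/25 means 25 network bits, 7 host bits
Binary: 11111111111111111111111110000000
Mask: 255.255.255.128


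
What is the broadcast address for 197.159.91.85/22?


Network: 197.159.88.0/22
Host bits = 10
Set all host bits to 1:
Broadcast: 197.159.91.255


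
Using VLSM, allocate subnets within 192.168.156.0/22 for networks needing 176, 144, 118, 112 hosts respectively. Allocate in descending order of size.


176 hosts -> /24 (254 usable): 192.168.156.0/24
144 hosts -> /24 (254 usable): 192.168.157.0/24
118 hosts -> /25 (126 usable): 192.168.158.0/25
112 hosts -> /25 (126 usable): 192.168.158.128/25
Allocation: 192.168.156.0/24 (176 hosts, 254 usable); 192.168.157.0/24 (144 hosts, 254 usable); 192.168.158.0/25 (118 hosts, 126 usable); 192.168.158.128/25 (112 hosts, 126 usable)


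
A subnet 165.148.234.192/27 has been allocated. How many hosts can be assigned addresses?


Host bits = 32 - 27 = 5
Total addresses = 2^5 = 32
Usable = total - 2 (network and broadcast)
Usable hosts: 30


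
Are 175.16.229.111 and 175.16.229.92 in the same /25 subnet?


Mask: 255.255.255.128
175.16.229.111 AND mask = 175.16.229.0
175.16.229.92 AND mask = 175.16.229.0
Yes, same subnet (175.16.229.0)


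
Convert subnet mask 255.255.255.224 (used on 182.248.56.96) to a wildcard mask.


Subnet mask: 255.255.255.224
Wildcard = 255.255.255.255 - subnet mask
255 - 255 = 0
255 - 255 = 0
255 - 255 = 0
255 - 224 = 31
Wildcard: 0.0.0.31


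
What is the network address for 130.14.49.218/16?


IP:   10000010.00001110.00110001.11011010
Mask: 11111111.11111111.00000000.00000000
AND operation:
Net:  10000010.00001110.00000000.00000000
Network: 130.14.0.0/16


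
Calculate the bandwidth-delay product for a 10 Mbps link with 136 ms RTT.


BDP = bandwidth * RTT
= 10 Mbps * 136 ms
= 10 * 1e6 * 136 / 1000 bits
= 1360000 bits
= 170000 bytes
= 166.0156 KB
BDP = 1360000 bits (170000 bytes)


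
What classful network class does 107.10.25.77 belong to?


First octet: 107
Binary: 01101011
0xxxxxxx -> Class A (1-126)
Class A, default mask 255.0.0.0 (/8)


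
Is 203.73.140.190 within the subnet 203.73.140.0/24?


Subnet network: 203.73.140.0
Test IP AND mask: 203.73.140.0
Yes, 203.73.140.190 is in 203.73.140.0/24


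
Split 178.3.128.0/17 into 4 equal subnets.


New prefix = 17 + 2 = 19
Each subnet has 8192 addresses
  178.3.128.0/19
  178.3.160.0/19
  178.3.192.0/19
  178.3.224.0/19
Subnets: 178.3.128.0/19, 178.3.160.0/19, 178.3.192.0/19, 178.3.224.0/19


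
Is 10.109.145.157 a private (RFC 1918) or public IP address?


RFC 1918 private ranges:
  10.0.0.0/8 (10.0.0.0 - 10.255.255.255)
  172.16.0.0/12 (172.16.0.0 - 172.31.255.255)
  192.168.0.0/16 (192.168.0.0 - 192.168.255.255)
Private (in 10.0.0.0/8)


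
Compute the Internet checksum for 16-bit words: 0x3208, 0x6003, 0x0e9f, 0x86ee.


Sum all words (with carry folding):
+ 0x3208 = 0x3208
+ 0x6003 = 0x920b
+ 0x0e9f = 0xa0aa
+ 0x86ee = 0x2799
One's complement: ~0x2799
Checksum = 0xd866


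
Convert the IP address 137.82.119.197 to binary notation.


137 = 10001001
82 = 01010010
119 = 01110111
197 = 11000101
Binary: 10001001.01010010.01110111.11000101


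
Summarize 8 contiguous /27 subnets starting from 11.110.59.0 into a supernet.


Original prefix: /27
Number of subnets: 8 = 2^3
New prefix = 27 - 3 = 24
Supernet: 11.110.59.0/24


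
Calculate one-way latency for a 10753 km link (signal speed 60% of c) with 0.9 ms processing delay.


Speed = 0.6 * 3e5 km/s = 180000 km/s
Propagation delay = 10753 / 180000 = 0.0597 s = 59.7389 ms
Processing delay = 0.9 ms
Total one-way latency = 60.6389 ms


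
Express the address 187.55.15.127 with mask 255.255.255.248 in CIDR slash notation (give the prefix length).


Binary: 11111111.11111111.11111111.11111000
Count leading 1s
Prefix: /29


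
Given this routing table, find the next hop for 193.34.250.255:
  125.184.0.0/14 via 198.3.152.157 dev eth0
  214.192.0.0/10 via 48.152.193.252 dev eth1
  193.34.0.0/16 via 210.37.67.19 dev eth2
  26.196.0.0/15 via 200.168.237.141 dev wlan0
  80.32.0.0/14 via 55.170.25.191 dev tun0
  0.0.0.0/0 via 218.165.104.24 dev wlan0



Longest prefix match for 193.34.250.255:
  /14 125.184.0.0: no
  /10 214.192.0.0: no
  /16 193.34.0.0: MATCH
  /15 26.196.0.0: no
  /14 80.32.0.0: no
  /0 0.0.0.0: MATCH
Selected: next-hop 210.37.67.19 via eth2 (matched /16)


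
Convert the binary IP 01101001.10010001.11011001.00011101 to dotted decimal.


01101001 = 105
10010001 = 145
11011001 = 217
00011101 = 29
IP: 105.145.217.29


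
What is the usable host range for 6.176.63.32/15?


Network: 6.176.0.0
Broadcast: 6.177.255.255
First usable = network + 1
Last usable = broadcast - 1
Range: 6.176.0.1 to 6.177.255.254


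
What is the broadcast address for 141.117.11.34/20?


Network: 141.117.0.0/20
Host bits = 12
Set all host bits to 1:
Broadcast: 141.117.15.255


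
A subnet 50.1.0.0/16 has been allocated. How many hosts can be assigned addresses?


Host bits = 32 - 16 = 16
Total addresses = 2^16 = 65536
Usable = total - 2 (network and broadcast)
Usable hosts: 65534


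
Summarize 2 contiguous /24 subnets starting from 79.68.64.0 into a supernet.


Original prefix: /24
Number of subnets: 2 = 2^1
New prefix = 24 - 1 = 23
Supernet: 79.68.64.0/23


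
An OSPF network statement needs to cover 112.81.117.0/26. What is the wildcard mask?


Subnet mask: 255.255.255.192
Wildcard = 255.255.255.255 - subnet mask
255 - 255 = 0
255 - 255 = 0
255 - 255 = 0
255 - 192 = 63
Wildcard: 0.0.0.63


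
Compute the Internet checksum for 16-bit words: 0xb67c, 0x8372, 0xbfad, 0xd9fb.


Sum all words (with carry folding):
+ 0xb67c = 0xb67c
+ 0x8372 = 0x39ef
+ 0xbfad = 0xf99c
+ 0xd9fb = 0xd398
One's complement: ~0xd398
Checksum = 0x2c67


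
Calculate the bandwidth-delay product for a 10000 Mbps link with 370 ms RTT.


BDP = bandwidth * RTT
= 10000 Mbps * 370 ms
= 10000 * 1e6 * 370 / 1000 bits
= 3700000000 bits
= 462500000 bytes
= 451660.1562 KB
BDP = 3700000000 bits (462500000 bytes)


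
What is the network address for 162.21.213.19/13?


IP:   10100010.00010101.11010101.00010011
Mask: 11111111.11111000.00000000.00000000
AND operation:
Net:  10100010.00010000.00000000.00000000
Network: 162.16.0.0/13


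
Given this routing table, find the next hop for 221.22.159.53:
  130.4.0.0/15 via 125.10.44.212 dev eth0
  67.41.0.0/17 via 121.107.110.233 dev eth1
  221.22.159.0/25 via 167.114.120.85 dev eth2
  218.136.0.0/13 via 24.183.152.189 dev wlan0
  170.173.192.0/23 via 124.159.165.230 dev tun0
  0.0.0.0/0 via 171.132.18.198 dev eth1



Longest prefix match for 221.22.159.53:
  /15 130.4.0.0: no
  /17 67.41.0.0: no
  /25 221.22.159.0: MATCH
  /13 218.136.0.0: no
  /23 170.173.192.0: no
  /0 0.0.0.0: MATCH
Selected: next-hop 167.114.120.85 via eth2 (matched /25)


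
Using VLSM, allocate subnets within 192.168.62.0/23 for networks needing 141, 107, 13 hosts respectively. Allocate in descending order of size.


141 hosts -> /24 (254 usable): 192.168.62.0/24
107 hosts -> /25 (126 usable): 192.168.63.0/25
13 hosts -> /28 (14 usable): 192.168.63.128/28
Allocation: 192.168.62.0/24 (141 hosts, 254 usable); 192.168.63.0/25 (107 hosts, 126 usable); 192.168.63.128/28 (13 hosts, 14 usable)


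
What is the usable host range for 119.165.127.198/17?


Network: 119.165.0.0
Broadcast: 119.165.127.255
First usable = network + 1
Last usable = broadcast - 1
Range: 119.165.0.1 to 119.165.127.254


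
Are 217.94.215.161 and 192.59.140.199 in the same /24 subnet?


Mask: 255.255.255.0
217.94.215.161 AND mask = 217.94.215.0
192.59.140.199 AND mask = 192.59.140.0
No, different subnets (217.94.215.0 vs 192.59.140.0)


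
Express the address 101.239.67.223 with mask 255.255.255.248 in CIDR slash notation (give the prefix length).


Binary: 11111111.11111111.11111111.11111000
Count leading 1s
Prefix: /29


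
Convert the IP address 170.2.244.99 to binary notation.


170 = 10101010
2 = 00000010
244 = 11110100
99 = 01100011
Binary: 10101010.00000010.11110100.01100011


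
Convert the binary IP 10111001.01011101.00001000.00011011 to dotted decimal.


10111001 = 185
01011101 = 93
00001000 = 8
00011011 = 27
IP: 185.93.8.27


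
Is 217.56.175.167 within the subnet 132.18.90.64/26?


Subnet network: 132.18.90.64
Test IP AND mask: 217.56.175.128
No, 217.56.175.167 is not in 132.18.90.64/26


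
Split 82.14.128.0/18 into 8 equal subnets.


New prefix = 18 + 3 = 21
Each subnet has 2048 addresses
  82.14.128.0/21
  82.14.136.0/21
  82.14.144.0/21
  82.14.152.0/21
  82.14.160.0/21
  82.14.168.0/21
  82.14.176.0/21
  82.14.184.0/21
Subnets: 82.14.128.0/21, 82.14.136.0/21, 82.14.144.0/21, 82.14.152.0/21, 82.14.160.0/21, 82.14.168.0/21, 82.14.176.0/21, 82.14.184.0/21


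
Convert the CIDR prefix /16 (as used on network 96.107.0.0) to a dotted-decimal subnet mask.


/16 means 16 network bits, 16 host bits
Binary: 11111111111111110000000000000000
Mask: 255.255.0.0


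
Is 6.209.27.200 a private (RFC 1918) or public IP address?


RFC 1918 private ranges:
  10.0.0.0/8 (10.0.0.0 - 10.255.255.255)
  172.16.0.0/12 (172.16.0.0 - 172.31.255.255)
  192.168.0.0/16 (192.168.0.0 - 192.168.255.255)
Public (not in any RFC 1918 range)


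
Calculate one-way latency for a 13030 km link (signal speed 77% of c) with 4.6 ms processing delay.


Speed = 0.77 * 3e5 km/s = 231000 km/s
Propagation delay = 13030 / 231000 = 0.0564 s = 56.4069 ms
Processing delay = 4.6 ms
Total one-way latency = 61.0069 ms


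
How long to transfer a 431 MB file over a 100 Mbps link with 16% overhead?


Effective throughput = 100 * (1 - 16/100) = 84 Mbps
File size in Mb = 431 * 8 = 3448 Mb
Time = 3448 / 84
Time = 41.0476 seconds


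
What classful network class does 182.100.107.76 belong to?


First octet: 182
Binary: 10110110
10xxxxxx -> Class B (128-191)
Class B, default mask 255.255.0.0 (/16)
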